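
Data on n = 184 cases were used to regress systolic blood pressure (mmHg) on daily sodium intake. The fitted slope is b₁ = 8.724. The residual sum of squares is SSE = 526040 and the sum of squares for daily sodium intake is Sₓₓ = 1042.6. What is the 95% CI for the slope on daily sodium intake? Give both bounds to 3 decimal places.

(5.439, 12.009)

MSE = SSE/(n − 2) = 526040/182 = 2890.33.
SE(b₁) = √(MSE/Sₓₓ) = √(2890.33/1042.6) = 1.665.
df = n − 2 = 182.
t* = t_{0.025, 182} = 1.973084.
Margin = t* × SE = 1.973084 × 1.665 = 3.28519.
CI: 8.724 ± 3.28519 → (5.439, 12.009).
With 95% confidence, each one-unit increase in daily sodium intake is associated with a change of between 5.439 and 12.009 mmHg in systolic blood pressure.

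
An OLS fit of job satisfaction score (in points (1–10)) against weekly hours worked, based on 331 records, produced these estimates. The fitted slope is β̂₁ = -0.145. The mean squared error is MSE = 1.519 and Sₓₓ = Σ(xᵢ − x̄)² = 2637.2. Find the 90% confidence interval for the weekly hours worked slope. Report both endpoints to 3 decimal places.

SE(β̂₁) = √(MSE/Sₓₓ) = √(1.519/2637.2) = 0.0239998.
df = n − 2 = 329.
t* = t_{0.05, 329} = 1.649498.
Margin = t* × SE = 1.649498 × 0.0239998 = 0.03959.
CI: -0.145 ± 0.03959 → (-0.185, -0.105).
With 90% confidence, each one-unit increase in weekly hours worked is associated with a change of between -0.185 and -0.105 points (1–10) in job satisfaction score.

(-0.185, -0.105)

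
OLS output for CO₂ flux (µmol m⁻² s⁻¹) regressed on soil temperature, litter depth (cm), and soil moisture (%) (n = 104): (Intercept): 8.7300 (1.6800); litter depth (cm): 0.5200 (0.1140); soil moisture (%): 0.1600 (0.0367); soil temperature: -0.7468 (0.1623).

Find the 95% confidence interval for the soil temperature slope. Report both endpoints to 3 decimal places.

Read off: b = -0.7468, SE = 0.1623 for soil temperature.
df = n − k − 1 = 104 − 3 − 1 = 100.
t* = t_{0.025, 100} = 1.983972.
Margin = t* × SE = 1.983972 × 0.1623 = 0.32200.
CI: -0.7468 ± 0.32200 → (-1.069, -0.425).

(-1.069, -0.425)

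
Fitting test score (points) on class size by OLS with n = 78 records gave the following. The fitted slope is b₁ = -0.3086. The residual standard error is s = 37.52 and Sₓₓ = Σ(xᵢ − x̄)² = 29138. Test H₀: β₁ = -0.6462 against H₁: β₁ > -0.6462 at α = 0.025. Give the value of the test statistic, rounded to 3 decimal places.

SE(b₁) = s/√Sₓₓ = 37.52/√29138 = 0.219803.
t = (-0.3086 − (-0.6462)) / 0.219803 = 1.536.
df = n − 2 = 76.
One-sided p ≈ 0.0644, which is ≥ 0.025, so fail to reject H₀.
The data do not give significant evidence that the true slope on class size exceeds -0.6462 points per unit.

t = 1.536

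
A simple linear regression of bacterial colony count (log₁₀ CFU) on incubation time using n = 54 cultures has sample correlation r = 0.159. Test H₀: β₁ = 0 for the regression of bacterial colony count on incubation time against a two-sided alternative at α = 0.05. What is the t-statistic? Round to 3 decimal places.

t = 1.161

t = r·√(n − 2)/√(1 − r²) = 0.159·√52/√0.974719 = 1.161.
df = n − 2 = 52.
Two-sided p ≈ 0.2508, which is ≥ 0.05, so fail to reject H₀.
The data do not give significant evidence of a linear association between incubation time and bacterial colony count.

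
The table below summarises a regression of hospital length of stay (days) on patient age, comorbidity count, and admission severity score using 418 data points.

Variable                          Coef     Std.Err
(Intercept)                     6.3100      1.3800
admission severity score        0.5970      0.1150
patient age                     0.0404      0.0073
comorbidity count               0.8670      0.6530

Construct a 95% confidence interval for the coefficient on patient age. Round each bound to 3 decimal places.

(0.026, 0.055)

Read off: b = 0.0404, SE = 0.0073 for patient age.
df = n − k − 1 = 418 − 3 − 1 = 414.
t* = t_{0.025, 414} = 1.965711.
Margin = t* × SE = 1.965711 × 0.0073 = 0.01435.
CI: 0.0404 ± 0.01435 → (0.026, 0.055).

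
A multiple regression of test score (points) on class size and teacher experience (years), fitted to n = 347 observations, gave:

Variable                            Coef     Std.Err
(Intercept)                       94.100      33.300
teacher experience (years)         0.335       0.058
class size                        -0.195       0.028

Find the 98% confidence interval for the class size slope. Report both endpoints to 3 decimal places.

(-0.260, -0.130)

Read off: b = -0.195, SE = 0.028 for class size.
df = n − k − 1 = 347 − 2 − 1 = 344.
t* = t_{0.01, 344} = 2.337237.
Margin = t* × SE = 2.337237 × 0.028 = 0.06544.
CI: -0.195 ± 0.06544 → (-0.260, -0.130).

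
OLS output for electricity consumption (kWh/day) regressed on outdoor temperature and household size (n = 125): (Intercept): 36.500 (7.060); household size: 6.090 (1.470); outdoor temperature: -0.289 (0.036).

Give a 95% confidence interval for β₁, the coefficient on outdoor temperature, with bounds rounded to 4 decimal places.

(-0.3603, -0.2177)

Read off: b = -0.289, SE = 0.036 for outdoor temperature.
df = n − k − 1 = 125 − 2 − 1 = 122.
t* = t_{0.025, 122} = 1.9796.
Margin = t* × SE = 1.9796 × 0.036 = 0.071266.
CI: -0.289 ± 0.071266 → (-0.3603, -0.2177).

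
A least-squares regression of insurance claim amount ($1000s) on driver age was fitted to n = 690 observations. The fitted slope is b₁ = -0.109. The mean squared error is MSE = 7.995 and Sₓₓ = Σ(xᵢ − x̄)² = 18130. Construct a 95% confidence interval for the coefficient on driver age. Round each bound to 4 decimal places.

SE(b₁) = √(MSE/Sₓₓ) = √(7.995/18130) = 0.0209996.
df = n − 2 = 688.
t* = t_{0.025, 688} = 1.963418.
Margin = t* × SE = 1.963418 × 0.0209996 = 0.041231.
CI: -0.109 ± 0.041231 → (-0.1502, -0.0678).
With 95% confidence, each one-unit increase in driver age is associated with a change of between -0.1502 and -0.0678 $1000s in insurance claim amount.

(-0.1502, -0.0678)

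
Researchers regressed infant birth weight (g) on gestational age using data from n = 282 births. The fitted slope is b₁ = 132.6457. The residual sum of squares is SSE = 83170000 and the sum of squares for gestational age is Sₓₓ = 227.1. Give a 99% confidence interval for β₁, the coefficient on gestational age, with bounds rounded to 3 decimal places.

MSE = SSE/(n − 2) = 83170000/280 = 297036.
SE(b₁) = √(MSE/Sₓₓ) = √(297036/227.1) = 36.1656.
df = n − 2 = 280.
t* = t_{0.005, 280} = 2.593502.
Margin = t* × SE = 2.593502 × 36.1656 = 93.79556.
CI: 132.6457 ± 93.79556 → (38.850, 226.441).
With 99% confidence, each one-unit increase in gestational age is associated with a change of between 38.850 and 226.441 g in infant birth weight.

(38.850, 226.441)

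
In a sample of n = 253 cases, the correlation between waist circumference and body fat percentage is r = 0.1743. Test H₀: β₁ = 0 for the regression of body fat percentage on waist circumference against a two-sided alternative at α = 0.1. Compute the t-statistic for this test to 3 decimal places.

t = r·√(n − 2)/√(1 − r²) = 0.1743·√251/√0.96962 = 2.804.
df = n − 2 = 251.
Two-sided p ≈ 0.0054, which is < 0.1, so reject H₀.
There is evidence of a linear association between waist circumference and body fat percentage.

t = 2.804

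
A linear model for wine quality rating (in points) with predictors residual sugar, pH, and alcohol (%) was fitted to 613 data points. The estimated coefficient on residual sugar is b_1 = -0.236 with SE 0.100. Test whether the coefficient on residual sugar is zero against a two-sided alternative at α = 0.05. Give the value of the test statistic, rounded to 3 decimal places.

t = -2.360

H₀: β₁ = 0 vs H₁: β₁ ≠ 0.
t = (b_1 − β₁⁰)/SE = -0.236 / 0.100 = -2.360.
df = n − k − 1 = 613 − 3 − 1 = 609.
Two-sided p ≈ 0.0186, which is < 0.05, so reject H₀.
There is evidence that residual sugar is associated with wine quality rating, holding the other predictors fixed.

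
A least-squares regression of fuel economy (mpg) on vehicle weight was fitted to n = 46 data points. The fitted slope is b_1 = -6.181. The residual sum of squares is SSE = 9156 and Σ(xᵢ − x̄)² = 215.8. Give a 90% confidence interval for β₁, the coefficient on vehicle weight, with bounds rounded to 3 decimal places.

MSE = SSE/(n − 2) = 9156/44 = 208.091.
SE(b_1) = √(MSE/Sₓₓ) = √(208.091/215.8) = 0.981976.
df = n − 2 = 44.
t* = t_{0.05, 44} = 1.68023.
Margin = t* × SE = 1.68023 × 0.981976 = 1.64995.
CI: -6.181 ± 1.64995 → (-7.831, -4.531).
With 90% confidence, each one-unit increase in vehicle weight is associated with a change of between -7.831 and -4.531 mpg in fuel economy.

(-7.831, -4.531)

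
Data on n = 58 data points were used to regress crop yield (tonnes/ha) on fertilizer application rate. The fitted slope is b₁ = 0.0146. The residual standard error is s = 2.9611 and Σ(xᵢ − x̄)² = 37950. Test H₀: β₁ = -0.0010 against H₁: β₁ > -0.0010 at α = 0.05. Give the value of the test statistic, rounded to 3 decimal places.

SE(b₁) = s/√Sₓₓ = 2.9611/√37950 = 0.0152001.
t = (0.0146 − (-0.0010)) / 0.0152001 = 1.026.
df = n − 2 = 56.
One-sided p ≈ 0.1546, which is ≥ 0.05, so fail to reject H₀.
The data do not give significant evidence that the true slope on fertilizer application rate exceeds -0.0010 tonnes/ha per unit.

t = 1.026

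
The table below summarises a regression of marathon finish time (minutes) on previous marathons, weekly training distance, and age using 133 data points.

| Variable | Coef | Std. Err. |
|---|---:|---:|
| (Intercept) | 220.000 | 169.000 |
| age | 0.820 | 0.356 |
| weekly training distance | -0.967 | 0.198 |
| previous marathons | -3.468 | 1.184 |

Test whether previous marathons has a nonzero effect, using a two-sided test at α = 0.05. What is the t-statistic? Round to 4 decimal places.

Read off: b = -3.468, SE = 1.184 for previous marathons.
H₀: β₁ = 0 vs H₁: β₁ ≠ 0.
t = -3.468 / 1.184 = -2.9291.
df = n − k − 1 = 133 − 3 − 1 = 129.
Two-sided p ≈ 0.0040, which is < 0.05, so reject H₀.
There is evidence that previous marathons is associated with marathon finish time, holding the other predictors fixed.

t = -2.9291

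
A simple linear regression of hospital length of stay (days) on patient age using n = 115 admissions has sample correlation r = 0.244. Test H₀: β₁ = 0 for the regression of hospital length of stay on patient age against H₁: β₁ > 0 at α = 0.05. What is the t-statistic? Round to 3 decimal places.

t = 2.675

t = r·√(n − 2)/√(1 − r²) = 0.244·√113/√0.940464 = 2.675.
df = n − 2 = 113.
One-sided p ≈ 0.0043, which is < 0.05, so reject H₀.
There is evidence of a linear association between patient age and hospital length of stay.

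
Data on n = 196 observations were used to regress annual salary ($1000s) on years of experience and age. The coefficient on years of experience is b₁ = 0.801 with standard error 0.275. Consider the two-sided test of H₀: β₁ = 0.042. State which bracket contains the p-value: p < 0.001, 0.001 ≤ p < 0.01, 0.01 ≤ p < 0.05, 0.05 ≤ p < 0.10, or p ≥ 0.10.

0.001 ≤ p < 0.01

t = (0.801 − 0.042) / 0.275 = 2.760.
df = n − k − 1 = 196 − 2 − 1 = 193.
Two-sided p = 2·P(T_{193} > |t|) ≈ 0.0063.
So 0.001 ≤ p < 0.01.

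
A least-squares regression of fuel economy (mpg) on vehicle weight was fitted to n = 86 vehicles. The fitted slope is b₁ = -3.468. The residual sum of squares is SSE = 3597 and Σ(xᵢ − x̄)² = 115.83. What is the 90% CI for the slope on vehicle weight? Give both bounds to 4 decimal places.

MSE = SSE/(n − 2) = 3597/84 = 42.8214.
SE(b₁) = √(MSE/Sₓₓ) = √(42.8214/115.83) = 0.608023.
df = n − 2 = 84.
t* = t_{0.05, 84} = 1.663197.
Margin = t* × SE = 1.663197 × 0.608023 = 1.011262.
CI: -3.468 ± 1.011262 → (-4.4793, -2.4567).
With 90% confidence, each one-unit increase in vehicle weight is associated with a change of between -4.4793 and -2.4567 mpg in fuel economy.

(-4.4793, -2.4567)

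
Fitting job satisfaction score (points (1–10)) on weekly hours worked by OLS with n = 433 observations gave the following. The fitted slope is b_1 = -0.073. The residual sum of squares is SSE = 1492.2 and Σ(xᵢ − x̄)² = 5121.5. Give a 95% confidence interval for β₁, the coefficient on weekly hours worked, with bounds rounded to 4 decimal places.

(-0.1241, -0.0219)

MSE = SSE/(n − 2) = 1492.2/431 = 3.46218.
SE(b_1) = √(MSE/Sₓₓ) = √(3.46218/5121.5) = 0.0260002.
df = n − 2 = 431.
t* = t_{0.025, 431} = 1.965483.
Margin = t* × SE = 1.965483 × 0.0260002 = 0.051103.
CI: -0.073 ± 0.051103 → (-0.1241, -0.0219).
With 95% confidence, each one-unit increase in weekly hours worked is associated with a change of between -0.1241 and -0.0219 points (1–10) in job satisfaction score.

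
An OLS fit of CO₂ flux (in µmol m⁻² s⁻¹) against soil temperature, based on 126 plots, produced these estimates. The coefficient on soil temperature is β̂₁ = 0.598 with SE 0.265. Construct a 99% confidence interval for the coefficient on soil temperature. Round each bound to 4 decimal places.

(-0.0953, 1.2913)

df = n − 2 = 126 − 2 = 124.
t* = t_{0.005, 124} = 2.61606.
Margin = t* × SE = 2.61606 × 0.265 = 0.693256.
CI: 0.598 ± 0.693256 → (-0.0953, 1.2913).
With 99% confidence, each one-unit increase in soil temperature is associated with a change of between -0.0953 and 1.2913 µmol m⁻² s⁻¹ in CO₂ flux.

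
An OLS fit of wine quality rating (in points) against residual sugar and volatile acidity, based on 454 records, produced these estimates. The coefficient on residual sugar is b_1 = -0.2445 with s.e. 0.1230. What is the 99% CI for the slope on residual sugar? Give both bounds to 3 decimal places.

df = n − k − 1 = 454 − 2 − 1 = 451.
t* = t_{0.005, 451} = 2.586774.
Margin = t* × SE = 2.586774 × 0.1230 = 0.31817.
CI: -0.2445 ± 0.31817 → (-0.563, 0.074).
With 99% confidence, each one-unit increase in residual sugar is associated with a change of between -0.563 and 0.074 points in wine quality rating, holding the other predictors fixed.

(-0.563, 0.074)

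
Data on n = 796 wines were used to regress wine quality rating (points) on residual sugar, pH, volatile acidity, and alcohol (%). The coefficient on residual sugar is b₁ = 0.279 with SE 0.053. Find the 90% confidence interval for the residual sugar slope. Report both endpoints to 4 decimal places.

df = n − k − 1 = 796 − 4 − 1 = 791.
t* = t_{0.05, 791} = 1.646782.
Margin = t* × SE = 1.646782 × 0.053 = 0.087279.
CI: 0.279 ± 0.087279 → (0.1917, 0.3663).
With 90% confidence, each one-unit increase in residual sugar is associated with a change of between 0.1917 and 0.3663 points in wine quality rating, holding the other predictors fixed.

(0.1917, 0.3663)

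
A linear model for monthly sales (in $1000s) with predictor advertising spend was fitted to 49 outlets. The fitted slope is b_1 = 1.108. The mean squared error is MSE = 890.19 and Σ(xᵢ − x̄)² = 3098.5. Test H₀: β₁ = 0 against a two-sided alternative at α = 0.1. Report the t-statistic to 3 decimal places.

SE(b_1) = √(MSE/Sₓₓ) = √(890.19/3098.5) = 0.536001.
t = 1.108 / 0.536001 = 2.067.
df = n − 2 = 47.
Two-sided p ≈ 0.0443, which is < 0.1, so reject H₀.
There is evidence that advertising spend is associated with monthly sales.

t = 2.067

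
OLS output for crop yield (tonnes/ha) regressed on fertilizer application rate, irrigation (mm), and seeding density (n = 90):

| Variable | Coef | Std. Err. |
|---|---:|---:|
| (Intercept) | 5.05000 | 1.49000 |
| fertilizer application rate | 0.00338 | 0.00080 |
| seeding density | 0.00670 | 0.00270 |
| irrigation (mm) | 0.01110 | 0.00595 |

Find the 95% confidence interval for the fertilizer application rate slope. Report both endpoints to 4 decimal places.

Read off: b = 0.00338, SE = 0.00080 for fertilizer application rate.
df = n − k − 1 = 90 − 3 − 1 = 86.
t* = t_{0.025, 86} = 1.987934.
Margin = t* × SE = 1.987934 × 0.00080 = 0.001590.
CI: 0.00338 ± 0.001590 → (0.0018, 0.0050).

(0.0018, 0.0050)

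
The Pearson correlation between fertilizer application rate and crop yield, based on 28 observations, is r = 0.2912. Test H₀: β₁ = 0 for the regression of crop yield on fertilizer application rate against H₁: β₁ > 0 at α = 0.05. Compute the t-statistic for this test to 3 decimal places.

t = r·√(n − 2)/√(1 − r²) = 0.2912·√26/√0.915203 = 1.552.
df = n − 2 = 26.
One-sided p ≈ 0.0664, which is ≥ 0.05, so fail to reject H₀.
The data do not give significant evidence of a linear association between fertilizer application rate and crop yield.

t = 1.552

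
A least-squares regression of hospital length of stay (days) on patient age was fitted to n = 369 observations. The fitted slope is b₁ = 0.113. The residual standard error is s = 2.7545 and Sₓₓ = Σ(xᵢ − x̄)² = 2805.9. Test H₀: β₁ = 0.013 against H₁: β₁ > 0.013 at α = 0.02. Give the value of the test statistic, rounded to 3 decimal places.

SE(b₁) = s/√Sₓₓ = 2.7545/√2805.9 = 0.0520004.
t = (0.113 − 0.013) / 0.0520004 = 1.923.
df = n − 2 = 367.
One-sided p ≈ 0.0276, which is ≥ 0.02, so fail to reject H₀.
The data do not give significant evidence that the true slope on patient age exceeds 0.013 days per unit.

t = 1.923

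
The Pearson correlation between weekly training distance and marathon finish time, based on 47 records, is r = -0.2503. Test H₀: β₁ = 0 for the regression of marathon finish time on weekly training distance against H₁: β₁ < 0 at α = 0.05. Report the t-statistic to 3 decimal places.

t = r·√(n − 2)/√(1 − r²) = -0.2503·√45/√0.93735 = -1.734.
df = n − 2 = 45.
One-sided p ≈ 0.0449, which is < 0.05, so reject H₀.
There is evidence of a linear association between weekly training distance and marathon finish time.

t = -1.734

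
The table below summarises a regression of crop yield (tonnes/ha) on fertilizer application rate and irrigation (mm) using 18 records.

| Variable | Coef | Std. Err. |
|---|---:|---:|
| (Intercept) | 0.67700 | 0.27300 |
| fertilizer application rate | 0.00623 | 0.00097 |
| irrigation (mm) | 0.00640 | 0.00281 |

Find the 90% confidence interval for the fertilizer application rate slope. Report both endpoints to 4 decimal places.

(0.0045, 0.0079)

Read off: b = 0.00623, SE = 0.00097 for fertilizer application rate.
df = n − k − 1 = 18 − 2 − 1 = 15.
t* = t_{0.05, 15} = 1.75305.
Margin = t* × SE = 1.75305 × 0.00097 = 0.001700.
CI: 0.00623 ± 0.001700 → (0.0045, 0.0079).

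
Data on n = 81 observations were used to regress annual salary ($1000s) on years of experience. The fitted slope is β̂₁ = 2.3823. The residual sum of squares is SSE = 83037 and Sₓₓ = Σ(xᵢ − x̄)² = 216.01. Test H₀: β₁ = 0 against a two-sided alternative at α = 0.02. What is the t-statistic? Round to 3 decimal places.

t = 1.080

MSE = SSE/(n − 2) = 83037/79 = 1051.1.
SE(β̂₁) = √(MSE/Sₓₓ) = √(1051.1/216.01) = 2.2059.
t = 2.3823 / 2.2059 = 1.080.
df = n − 2 = 79.
Two-sided p ≈ 0.2834, which is ≥ 0.02, so fail to reject H₀.
The data do not give significant evidence of an association between years of experience and annual salary.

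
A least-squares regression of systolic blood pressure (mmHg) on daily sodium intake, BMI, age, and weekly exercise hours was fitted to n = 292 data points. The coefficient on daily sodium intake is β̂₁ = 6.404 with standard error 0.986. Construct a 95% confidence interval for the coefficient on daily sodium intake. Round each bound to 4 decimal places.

df = n − k − 1 = 292 − 4 − 1 = 287.
t* = t_{0.025, 287} = 1.968264.
Margin = t* × SE = 1.968264 × 0.986 = 1.940708.
CI: 6.404 ± 1.940708 → (4.4633, 8.3447).
With 95% confidence, each one-unit increase in daily sodium intake is associated with a change of between 4.4633 and 8.3447 mmHg in systolic blood pressure, holding the other predictors fixed.

(4.4633, 8.3447)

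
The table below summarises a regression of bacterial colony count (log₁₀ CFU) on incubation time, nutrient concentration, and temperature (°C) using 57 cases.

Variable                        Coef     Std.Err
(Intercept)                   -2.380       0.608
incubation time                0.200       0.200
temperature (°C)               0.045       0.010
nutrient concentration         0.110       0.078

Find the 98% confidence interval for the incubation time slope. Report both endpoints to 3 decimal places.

Read off: b = 0.200, SE = 0.200 for incubation time.
df = n − k − 1 = 57 − 3 − 1 = 53.
t* = t_{0.01, 53} = 2.39879.
Margin = t* × SE = 2.39879 × 0.200 = 0.47976.
CI: 0.200 ± 0.47976 → (-0.280, 0.680).

(-0.280, 0.680)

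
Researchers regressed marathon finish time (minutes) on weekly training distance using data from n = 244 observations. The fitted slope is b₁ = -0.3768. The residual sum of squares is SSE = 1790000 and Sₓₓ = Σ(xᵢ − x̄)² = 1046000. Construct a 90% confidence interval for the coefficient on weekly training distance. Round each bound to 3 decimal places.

MSE = SSE/(n − 2) = 1790000/242 = 7396.69.
SE(b₁) = √(MSE/Sₓₓ) = √(7396.69/1046000) = 0.0840917.
df = n − 2 = 242.
t* = t_{0.05, 242} = 1.651175.
Margin = t* × SE = 1.651175 × 0.0840917 = 0.13885.
CI: -0.3768 ± 0.13885 → (-0.516, -0.238).
With 90% confidence, each one-unit increase in weekly training distance is associated with a change of between -0.516 and -0.238 minutes in marathon finish time.

(-0.516, -0.238)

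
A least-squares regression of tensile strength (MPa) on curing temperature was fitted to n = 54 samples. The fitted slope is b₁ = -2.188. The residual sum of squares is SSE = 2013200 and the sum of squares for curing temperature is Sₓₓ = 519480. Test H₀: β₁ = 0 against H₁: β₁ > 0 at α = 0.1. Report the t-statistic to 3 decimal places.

MSE = SSE/(n − 2) = 2013200/52 = 38715.4.
SE(b₁) = √(MSE/Sₓₓ) = √(38715.4/519480) = 0.272997.
t = -2.188 / 0.272997 = -8.015.
df = n − 2 = 52.
One-sided p ≈ 1.0000, which is ≥ 0.1, so fail to reject H₀.
The data do not give significant evidence that the true slope on curing temperature is positive.

t = -8.015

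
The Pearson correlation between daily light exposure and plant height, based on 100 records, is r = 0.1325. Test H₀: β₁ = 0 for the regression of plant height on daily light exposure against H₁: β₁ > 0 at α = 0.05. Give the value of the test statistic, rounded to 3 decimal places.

t = r·√(n − 2)/√(1 − r²) = 0.1325·√98/√0.982444 = 1.323.
df = n − 2 = 98.
One-sided p ≈ 0.0944, which is ≥ 0.05, so fail to reject H₀.
The data do not give significant evidence of a linear association between daily light exposure and plant height.

t = 1.323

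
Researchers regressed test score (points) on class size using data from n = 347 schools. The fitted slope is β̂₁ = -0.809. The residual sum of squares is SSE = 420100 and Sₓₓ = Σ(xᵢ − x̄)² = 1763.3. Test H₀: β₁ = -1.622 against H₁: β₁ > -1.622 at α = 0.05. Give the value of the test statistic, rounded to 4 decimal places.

MSE = SSE/(n − 2) = 420100/345 = 1217.68.
SE(β̂₁) = √(MSE/Sₓₓ) = √(1217.68/1763.3) = 0.831005.
t = (-0.809 − (-1.622)) / 0.831005 = 0.9783.
df = n − 2 = 345.
One-sided p ≈ 0.1643, which is ≥ 0.05, so fail to reject H₀.
The data do not give significant evidence that the true slope on class size exceeds -1.622 points per unit.

t = 0.9783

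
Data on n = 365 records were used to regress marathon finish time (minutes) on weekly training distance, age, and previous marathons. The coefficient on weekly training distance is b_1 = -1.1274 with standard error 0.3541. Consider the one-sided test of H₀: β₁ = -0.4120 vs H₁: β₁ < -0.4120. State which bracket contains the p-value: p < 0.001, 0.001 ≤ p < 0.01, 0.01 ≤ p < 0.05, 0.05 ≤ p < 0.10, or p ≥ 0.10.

0.01 ≤ p < 0.05

t = (-1.1274 − (-0.4120)) / 0.3541 = -2.020.
df = n − k − 1 = 365 − 3 − 1 = 361.
One-sided p = P(T_{361} < t) ≈ 0.0220.
So 0.01 ≤ p < 0.05.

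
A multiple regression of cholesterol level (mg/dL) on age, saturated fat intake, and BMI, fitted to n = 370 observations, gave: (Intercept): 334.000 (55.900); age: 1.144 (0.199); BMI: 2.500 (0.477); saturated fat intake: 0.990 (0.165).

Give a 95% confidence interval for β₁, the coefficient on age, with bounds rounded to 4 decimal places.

Read off: b = 1.144, SE = 0.199 for age.
df = n − k − 1 = 370 − 3 − 1 = 366.
t* = t_{0.025, 366} = 1.966467.
Margin = t* × SE = 1.966467 × 0.199 = 0.391327.
CI: 1.144 ± 0.391327 → (0.7527, 1.5353).

(0.7527, 1.5353)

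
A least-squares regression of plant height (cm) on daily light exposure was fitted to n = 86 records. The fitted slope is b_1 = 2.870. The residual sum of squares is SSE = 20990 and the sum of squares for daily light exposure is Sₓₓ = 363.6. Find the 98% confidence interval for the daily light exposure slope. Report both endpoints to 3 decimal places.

MSE = SSE/(n − 2) = 20990/84 = 249.881.
SE(b_1) = √(MSE/Sₓₓ) = √(249.881/363.6) = 0.829.
df = n − 2 = 84.
t* = t_{0.01, 84} = 2.371564.
Margin = t* × SE = 2.371564 × 0.829 = 1.96603.
CI: 2.870 ± 1.96603 → (0.904, 4.836).
With 98% confidence, each one-unit increase in daily light exposure is associated with a change of between 0.904 and 4.836 cm in plant height.

(0.904, 4.836)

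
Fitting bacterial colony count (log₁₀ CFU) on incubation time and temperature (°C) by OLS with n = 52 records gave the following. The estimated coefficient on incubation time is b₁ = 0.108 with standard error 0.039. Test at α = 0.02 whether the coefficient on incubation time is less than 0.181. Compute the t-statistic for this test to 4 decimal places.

H₀: β₁ = 0.181 vs H₁: β₁ < 0.181.
t = (b₁ − β₁⁰)/SE = (0.108 − 0.181) / 0.039 = -1.8718.
df = n − k − 1 = 52 − 2 − 1 = 49.
One-sided p ≈ 0.0336, which is ≥ 0.02, so fail to reject H₀.
The data do not give significant evidence that the true slope on incubation time is below 0.181 log₁₀ CFU per unit, holding the other predictors fixed.

t = -1.8718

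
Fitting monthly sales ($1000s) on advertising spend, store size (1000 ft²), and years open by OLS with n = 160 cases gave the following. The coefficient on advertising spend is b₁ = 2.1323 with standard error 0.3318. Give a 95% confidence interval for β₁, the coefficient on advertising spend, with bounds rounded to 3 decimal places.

(1.477, 2.788)

df = n − k − 1 = 160 − 3 − 1 = 156.
t* = t_{0.025, 156} = 1.975288.
Margin = t* × SE = 1.975288 × 0.3318 = 0.65540.
CI: 2.1323 ± 0.65540 → (1.477, 2.788).
With 95% confidence, each one-unit increase in advertising spend is associated with a change of between 1.477 and 2.788 $1000s in monthly sales, holding the other predictors fixed.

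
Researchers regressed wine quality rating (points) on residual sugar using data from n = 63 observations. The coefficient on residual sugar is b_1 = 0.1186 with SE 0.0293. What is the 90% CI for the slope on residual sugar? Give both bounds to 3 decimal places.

df = n − 2 = 63 − 2 = 61.
t* = t_{0.05, 61} = 1.670219.
Margin = t* × SE = 1.670219 × 0.0293 = 0.04894.
CI: 0.1186 ± 0.04894 → (0.070, 0.168).
With 90% confidence, each one-unit increase in residual sugar is associated with a change of between 0.070 and 0.168 points in wine quality rating.

(0.070, 0.168)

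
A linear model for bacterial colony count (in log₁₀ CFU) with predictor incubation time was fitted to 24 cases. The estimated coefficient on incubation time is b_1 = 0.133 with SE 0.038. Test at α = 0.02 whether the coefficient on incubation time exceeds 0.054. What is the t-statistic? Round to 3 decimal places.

H₀: β₁ = 0.054 vs H₁: β₁ > 0.054.
t = (b_1 − β₁⁰)/SE = (0.133 − 0.054) / 0.038 = 2.079.
df = n − 2 = 24 − 2 = 22.
One-sided p ≈ 0.0247, which is ≥ 0.02, so fail to reject H₀.
The data do not give significant evidence that the true slope on incubation time exceeds 0.054 log₁₀ CFU per unit.

t = 2.079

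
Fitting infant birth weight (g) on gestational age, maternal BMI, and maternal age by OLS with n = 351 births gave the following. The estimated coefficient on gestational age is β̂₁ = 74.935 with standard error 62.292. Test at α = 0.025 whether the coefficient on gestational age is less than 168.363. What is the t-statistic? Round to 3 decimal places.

t = -1.500

H₀: β₁ = 168.363 vs H₁: β₁ < 168.363.
t = (β̂₁ − β₁⁰)/SE = (74.935 − 168.363) / 62.292 = -1.500.
df = n − k − 1 = 351 − 3 − 1 = 347.
One-sided p ≈ 0.0673, which is ≥ 0.025, so fail to reject H₀.
The data do not give significant evidence that the true slope on gestational age is below 168.363 g per unit, holding the other predictors fixed.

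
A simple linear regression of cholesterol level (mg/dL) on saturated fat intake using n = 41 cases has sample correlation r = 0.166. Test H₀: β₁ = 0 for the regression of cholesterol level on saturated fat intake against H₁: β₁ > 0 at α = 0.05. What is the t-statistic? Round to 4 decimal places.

t = r·√(n − 2)/√(1 − r²) = 0.166·√39/√0.972444 = 1.0513.
df = n − 2 = 39.
One-sided p ≈ 0.1498, which is ≥ 0.05, so fail to reject H₀.
The data do not give significant evidence of a linear association between saturated fat intake and cholesterol level.

t = 1.0513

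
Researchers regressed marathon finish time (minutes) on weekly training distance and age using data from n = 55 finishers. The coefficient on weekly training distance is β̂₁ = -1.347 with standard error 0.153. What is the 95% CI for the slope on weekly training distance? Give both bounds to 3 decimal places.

(-1.654, -1.040)

df = n − k − 1 = 55 − 2 − 1 = 52.
t* = t_{0.025, 52} = 2.006647.
Margin = t* × SE = 2.006647 × 0.153 = 0.30702.
CI: -1.347 ± 0.30702 → (-1.654, -1.040).
With 95% confidence, each one-unit increase in weekly training distance is associated with a change of between -1.654 and -1.040 minutes in marathon finish time, holding the other predictors fixed.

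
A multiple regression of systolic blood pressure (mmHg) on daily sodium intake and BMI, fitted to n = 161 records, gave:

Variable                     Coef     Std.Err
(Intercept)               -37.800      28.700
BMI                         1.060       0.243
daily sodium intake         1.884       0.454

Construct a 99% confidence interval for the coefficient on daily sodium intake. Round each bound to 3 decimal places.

(0.700, 3.068)

Read off: b = 1.884, SE = 0.454 for daily sodium intake.
df = n − k − 1 = 161 − 2 − 1 = 158.
t* = t_{0.005, 158} = 2.607304.
Margin = t* × SE = 2.607304 × 0.454 = 1.18372.
CI: 1.884 ± 1.18372 → (0.700, 3.068).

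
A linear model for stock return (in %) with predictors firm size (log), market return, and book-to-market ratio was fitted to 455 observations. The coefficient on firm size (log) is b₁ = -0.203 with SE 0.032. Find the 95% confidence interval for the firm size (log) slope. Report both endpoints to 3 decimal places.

df = n − k − 1 = 455 − 3 − 1 = 451.
t* = t_{0.025, 451} = 1.965238.
Margin = t* × SE = 1.965238 × 0.032 = 0.06289.
CI: -0.203 ± 0.06289 → (-0.266, -0.140).
With 95% confidence, each one-unit increase in firm size (log) is associated with a change of between -0.266 and -0.140 % in stock return, holding the other predictors fixed.

(-0.266, -0.140)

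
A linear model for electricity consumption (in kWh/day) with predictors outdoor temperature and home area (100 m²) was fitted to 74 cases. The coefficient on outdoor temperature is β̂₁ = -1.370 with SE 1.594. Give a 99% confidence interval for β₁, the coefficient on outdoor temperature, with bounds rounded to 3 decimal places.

(-5.589, 2.849)

df = n − k − 1 = 74 − 2 − 1 = 71.
t* = t_{0.005, 71} = 2.646863.
Margin = t* × SE = 2.646863 × 1.594 = 4.21910.
CI: -1.370 ± 4.21910 → (-5.589, 2.849).
With 99% confidence, each one-unit increase in outdoor temperature is associated with a change of between -5.589 and 2.849 kWh/day in electricity consumption, holding the other predictors fixed.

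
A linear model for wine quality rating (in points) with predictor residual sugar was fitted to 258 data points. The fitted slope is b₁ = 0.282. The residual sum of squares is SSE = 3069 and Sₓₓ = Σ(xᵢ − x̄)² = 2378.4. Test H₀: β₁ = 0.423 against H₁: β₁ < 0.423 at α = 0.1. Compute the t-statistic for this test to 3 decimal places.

t = -1.986

MSE = SSE/(n − 2) = 3069/256 = 11.9883.
SE(b₁) = √(MSE/Sₓₓ) = √(11.9883/2378.4) = 0.0709963.
t = (0.282 − 0.423) / 0.0709963 = -1.986.
df = n − 2 = 256.
One-sided p ≈ 0.0240, which is < 0.1, so reject H₀.
There is evidence that the true slope on residual sugar is below 0.423 points per unit.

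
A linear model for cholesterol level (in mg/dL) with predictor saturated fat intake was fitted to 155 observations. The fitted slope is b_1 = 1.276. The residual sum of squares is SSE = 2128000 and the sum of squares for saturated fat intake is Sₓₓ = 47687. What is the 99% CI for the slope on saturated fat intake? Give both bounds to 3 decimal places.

(-0.133, 2.685)

MSE = SSE/(n − 2) = 2128000/153 = 13908.5.
SE(b_1) = √(MSE/Sₓₓ) = √(13908.5/47687) = 0.540058.
df = n − 2 = 153.
t* = t_{0.005, 153} = 2.608344.
Margin = t* × SE = 2.608344 × 0.540058 = 1.40866.
CI: 1.276 ± 1.40866 → (-0.133, 2.685).
With 99% confidence, each one-unit increase in saturated fat intake is associated with a change of between -0.133 and 2.685 mg/dL in cholesterol level.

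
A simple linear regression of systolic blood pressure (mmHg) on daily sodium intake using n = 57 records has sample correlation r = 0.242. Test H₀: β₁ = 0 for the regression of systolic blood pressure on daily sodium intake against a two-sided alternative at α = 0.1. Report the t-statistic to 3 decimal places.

t = r·√(n − 2)/√(1 − r²) = 0.242·√55/√0.941436 = 1.850.
df = n − 2 = 55.
Two-sided p ≈ 0.0697, which is < 0.1, so reject H₀.
There is evidence of a linear association between daily sodium intake and systolic blood pressure.

t = 1.850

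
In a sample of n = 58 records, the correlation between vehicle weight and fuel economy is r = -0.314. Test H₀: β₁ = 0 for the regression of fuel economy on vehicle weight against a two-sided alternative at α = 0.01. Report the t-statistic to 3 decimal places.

t = r·√(n − 2)/√(1 − r²) = -0.314·√56/√0.901404 = -2.475.
df = n − 2 = 56.
Two-sided p ≈ 0.0164, which is ≥ 0.01, so fail to reject H₀.
The data do not give significant evidence of a linear association between vehicle weight and fuel economy.

t = -2.475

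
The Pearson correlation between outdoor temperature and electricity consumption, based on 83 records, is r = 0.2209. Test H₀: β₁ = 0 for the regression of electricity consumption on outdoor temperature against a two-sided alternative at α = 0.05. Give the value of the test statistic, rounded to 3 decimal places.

t = r·√(n − 2)/√(1 − r²) = 0.2209·√81/√0.951203 = 2.038.
df = n − 2 = 81.
Two-sided p ≈ 0.0448, which is < 0.05, so reject H₀.
There is evidence of a linear association between outdoor temperature and electricity consumption.

t = 2.038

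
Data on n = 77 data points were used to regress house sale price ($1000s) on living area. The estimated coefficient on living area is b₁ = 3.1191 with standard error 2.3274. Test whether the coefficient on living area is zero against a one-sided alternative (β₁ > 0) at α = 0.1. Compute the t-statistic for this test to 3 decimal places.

H₀: β₁ = 0 vs H₁: β₁ > 0.
t = (b₁ − β₁⁰)/SE = 3.1191 / 2.3274 = 1.340.
df = n − 2 = 77 − 2 = 75.
One-sided p ≈ 0.0921, which is < 0.1, so reject H₀.
There is evidence that the true slope on living area is positive.

t = 1.340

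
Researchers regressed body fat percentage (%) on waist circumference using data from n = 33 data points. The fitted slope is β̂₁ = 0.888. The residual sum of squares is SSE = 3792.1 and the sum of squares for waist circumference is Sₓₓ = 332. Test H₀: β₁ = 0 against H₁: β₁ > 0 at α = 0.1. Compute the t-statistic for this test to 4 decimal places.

t = 1.4629

MSE = SSE/(n − 2) = 3792.1/31 = 122.326.
SE(β̂₁) = √(MSE/Sₓₓ) = √(122.326/332) = 0.607002.
t = 0.888 / 0.607002 = 1.4629.
df = n − 2 = 31.
One-sided p ≈ 0.0768, which is < 0.1, so reject H₀.
There is evidence that the true slope on waist circumference is positive.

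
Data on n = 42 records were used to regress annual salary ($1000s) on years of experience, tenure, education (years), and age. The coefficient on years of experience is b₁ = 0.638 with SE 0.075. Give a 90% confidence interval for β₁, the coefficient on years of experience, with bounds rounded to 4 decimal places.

(0.5115, 0.7645)

df = n − k − 1 = 42 − 4 − 1 = 37.
t* = t_{0.05, 37} = 1.687094.
Margin = t* × SE = 1.687094 × 0.075 = 0.126532.
CI: 0.638 ± 0.126532 → (0.5115, 0.7645).
With 90% confidence, each one-unit increase in years of experience is associated with a change of between 0.5115 and 0.7645 $1000s in annual salary, holding the other predictors fixed.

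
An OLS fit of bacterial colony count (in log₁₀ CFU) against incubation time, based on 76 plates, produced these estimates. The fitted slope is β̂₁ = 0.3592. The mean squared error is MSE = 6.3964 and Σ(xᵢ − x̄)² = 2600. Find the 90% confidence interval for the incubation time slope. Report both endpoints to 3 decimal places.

(0.277, 0.442)

SE(β̂₁) = √(MSE/Sₓₓ) = √(6.3964/2600) = 0.0495999.
df = n − 2 = 74.
t* = t_{0.05, 74} = 1.665707.
Margin = t* × SE = 1.665707 × 0.0495999 = 0.08262.
CI: 0.3592 ± 0.08262 → (0.277, 0.442).
With 90% confidence, each one-unit increase in incubation time is associated with a change of between 0.277 and 0.442 log₁₀ CFU in bacterial colony count.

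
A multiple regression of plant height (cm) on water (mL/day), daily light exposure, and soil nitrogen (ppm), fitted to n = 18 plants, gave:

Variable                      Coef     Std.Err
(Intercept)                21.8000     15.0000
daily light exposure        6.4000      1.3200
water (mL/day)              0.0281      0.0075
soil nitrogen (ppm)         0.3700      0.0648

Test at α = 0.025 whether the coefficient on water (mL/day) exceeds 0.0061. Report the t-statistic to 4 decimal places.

t = 2.9333

Read off: b = 0.0281, SE = 0.0075 for water (mL/day).
H₀: β₁ = 0.0061 vs H₁: β₁ > 0.0061.
t = (0.0281 − 0.0061) / 0.0075 = 2.9333.
df = n − k − 1 = 18 − 3 − 1 = 14.
One-sided p ≈ 0.0054, which is < 0.025, so reject H₀.
There is evidence that the true slope on water (mL/day) exceeds 0.0061 cm per unit, holding the other predictors fixed.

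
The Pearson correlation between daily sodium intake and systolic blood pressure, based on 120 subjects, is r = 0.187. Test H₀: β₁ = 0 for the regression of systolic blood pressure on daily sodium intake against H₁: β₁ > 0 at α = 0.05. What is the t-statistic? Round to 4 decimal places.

t = 2.0678

t = r·√(n − 2)/√(1 − r²) = 0.187·√118/√0.965031 = 2.0678.
df = n − 2 = 118.
One-sided p ≈ 0.0204, which is < 0.05, so reject H₀.
There is evidence of a linear association between daily sodium intake and systolic blood pressure.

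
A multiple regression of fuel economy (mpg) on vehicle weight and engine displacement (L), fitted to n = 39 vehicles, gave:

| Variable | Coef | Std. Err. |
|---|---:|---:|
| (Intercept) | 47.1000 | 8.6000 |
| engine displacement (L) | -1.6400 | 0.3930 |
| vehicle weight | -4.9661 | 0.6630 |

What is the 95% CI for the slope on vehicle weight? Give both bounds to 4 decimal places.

Read off: b = -4.9661, SE = 0.6630 for vehicle weight.
df = n − k − 1 = 39 − 2 − 1 = 36.
t* = t_{0.025, 36} = 2.028094.
Margin = t* × SE = 2.028094 × 0.6630 = 1.344626.
CI: -4.9661 ± 1.344626 → (-6.3107, -3.6215).

(-6.3107, -3.6215)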